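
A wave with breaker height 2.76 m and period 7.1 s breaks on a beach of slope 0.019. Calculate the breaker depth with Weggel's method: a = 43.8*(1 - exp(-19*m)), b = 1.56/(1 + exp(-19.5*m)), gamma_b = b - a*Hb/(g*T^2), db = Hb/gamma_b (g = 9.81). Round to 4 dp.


a = 43.8 * (1 - exp(-19 * m))
exp(-19 * 0.019) = exp(-0.3610) = 0.696979
a = 43.8 * (1 - 0.696979) = 13.272320
b = 1.56 / (1 + exp(-19.5 * m))
exp(-19.5 * 0.019) = exp(-0.3705) = 0.690389
b = 1.56 / (1 + 0.690389) = 0.922864
Hb / (g * T^2) = 2.76 / (9.81 * 7.1^2) = 2.76 / 494.5221 = 0.00558115
gamma_b = b - a * Hb/(g*T^2) = 0.922864 - 13.272320 * 0.00558115 = 0.848790
db = Hb / gamma_b = 2.76 / 0.848790
db = 3.2517 m

3.2517


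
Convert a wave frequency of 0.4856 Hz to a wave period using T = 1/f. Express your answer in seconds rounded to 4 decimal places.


T = 1 / f
T = 1 / 0.4856
T = 2.0593 s

2.0593


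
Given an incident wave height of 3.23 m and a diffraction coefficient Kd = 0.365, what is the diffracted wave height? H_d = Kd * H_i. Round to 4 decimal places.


H_d = Kd * H_i
H_d = 0.365 * 3.23
H_d = 1.1790 m

1.1790


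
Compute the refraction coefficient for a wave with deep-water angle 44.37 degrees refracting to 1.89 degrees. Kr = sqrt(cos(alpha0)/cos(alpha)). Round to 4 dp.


Kr = sqrt(cos(alpha0) / cos(alpha))
cos(44.37) = 0.714839
cos(1.89) = 0.999456
Kr = sqrt(0.714839 / 0.999456)
Kr = sqrt(0.715228)
Kr = 0.8457

0.8457


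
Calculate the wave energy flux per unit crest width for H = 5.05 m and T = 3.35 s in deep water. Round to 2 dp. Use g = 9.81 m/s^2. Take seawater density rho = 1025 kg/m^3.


P = rho * g^2 * H^2 * T / (32 * pi)
P = 1025 * 9.81^2 * 5.05^2 * 3.35 / (32 * pi)
P = 1025 * 96.2361 * 25.5025 * 3.35 / 100.53096
P = 83828.09 W/m

83828.09


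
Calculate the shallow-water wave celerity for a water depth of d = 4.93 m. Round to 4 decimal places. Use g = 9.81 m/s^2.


Using the shallow-water approximation:
C = sqrt(g * d) = sqrt(9.81 * 4.93)
C = sqrt(48.3633)
C = 6.9544 m/s

6.9544


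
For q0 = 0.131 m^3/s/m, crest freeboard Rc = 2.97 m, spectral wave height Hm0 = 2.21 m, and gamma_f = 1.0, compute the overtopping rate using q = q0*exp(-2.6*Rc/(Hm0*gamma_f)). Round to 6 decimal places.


q = q0 * exp(-2.6 * Rc / (Hm0 * gamma_f))
Exponent = -2.6 * 2.97 / (2.21 * 1.0)
= -2.6 * 2.97 / 2.2100
= -3.494118
exp(-3.494118) = 0.030376
q = 0.131 * 0.030376
q = 0.003979 m^3/s/m

0.003979


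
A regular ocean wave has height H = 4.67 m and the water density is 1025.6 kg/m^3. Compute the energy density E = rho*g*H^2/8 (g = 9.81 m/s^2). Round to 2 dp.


E = (1/8) * rho * g * H^2
E = (1/8) * 1025.6 * 9.81 * 4.67^2
E = 0.125 * 1025.6 * 9.81 * 21.8089
E = 27427.79 J/m^2

27427.79


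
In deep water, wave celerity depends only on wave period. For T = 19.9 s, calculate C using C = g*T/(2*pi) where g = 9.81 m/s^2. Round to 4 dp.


We use the deep-water celerity formula:
C = g * T / (2 * pi)
C = 9.81 * 19.9 / (2 * 3.14159...)
C = 195.219000 / 6.283185
C = 31.0701 m/s

31.0701


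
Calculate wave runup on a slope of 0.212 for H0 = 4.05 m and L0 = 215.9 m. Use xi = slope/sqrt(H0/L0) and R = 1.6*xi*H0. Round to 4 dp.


xi = slope / sqrt(H0/L0)
H0/L0 = 4.05/215.9 = 0.018759
sqrt(0.018759) = 0.136962
xi = 0.212 / 0.136962 = 1.547871
R = 1.6 * xi * H0 = 1.6 * 1.547871 * 4.05
R = 10.0302 m

10.0302


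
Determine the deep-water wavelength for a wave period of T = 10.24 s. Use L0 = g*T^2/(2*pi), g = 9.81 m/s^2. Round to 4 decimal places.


L0 = g * T^2 / (2 * pi)
L0 = 9.81 * 10.24^2 / (2 * pi)
L0 = 9.81 * 104.8576 / 6.28319
L0 = 1028.6531 / 6.28319
L0 = 163.7152 m

163.7152


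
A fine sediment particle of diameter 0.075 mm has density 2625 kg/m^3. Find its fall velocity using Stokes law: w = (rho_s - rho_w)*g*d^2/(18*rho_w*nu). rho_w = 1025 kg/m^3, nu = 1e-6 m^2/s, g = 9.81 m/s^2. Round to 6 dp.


w = (rho_s - rho_w) * g * d^2 / (18 * rho_w * nu)
d = 0.075 mm = 0.000075 m
rho_s - rho_w = 2625 - 1025 = 1600
Numerator = 1600 * 9.81 * (0.000075)^2 = 0.000088290000
Denominator = 18 * 1025 * 1e-6 = 0.018450
w = 0.004785 m/s

0.004785


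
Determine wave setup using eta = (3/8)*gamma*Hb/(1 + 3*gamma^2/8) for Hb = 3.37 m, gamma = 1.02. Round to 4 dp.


eta = (3/8) * gamma * Hb / (1 + 3*gamma^2/8)
Numerator = (3/8) * 1.02 * 3.37 = 1.289025
Denominator = 1 + 3*1.02^2/8 = 1 + 0.390150 = 1.390150
eta = 1.289025 / 1.390150
eta = 0.9273 m

0.9273


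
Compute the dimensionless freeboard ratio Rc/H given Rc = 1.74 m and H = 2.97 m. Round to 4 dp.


Relative freeboard = Rc / H
= 1.74 / 2.97
= 0.5859

0.5859


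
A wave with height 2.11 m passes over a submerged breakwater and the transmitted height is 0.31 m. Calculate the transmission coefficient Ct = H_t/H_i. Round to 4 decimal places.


Ct = H_t / H_i
Ct = 0.31 / 2.11
Ct = 0.1469

0.1469


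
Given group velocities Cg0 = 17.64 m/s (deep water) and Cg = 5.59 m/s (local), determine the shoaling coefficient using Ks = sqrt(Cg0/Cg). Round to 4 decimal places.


Ks = sqrt(Cg0 / Cg)
Ks = sqrt(17.64 / 5.59)
Ks = sqrt(3.1556)
Ks = 1.7764

1.7764


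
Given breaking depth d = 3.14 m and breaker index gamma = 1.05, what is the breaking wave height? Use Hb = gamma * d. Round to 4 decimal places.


Hb = gamma * d
Hb = 1.05 * 3.14
Hb = 3.2970 m

3.2970


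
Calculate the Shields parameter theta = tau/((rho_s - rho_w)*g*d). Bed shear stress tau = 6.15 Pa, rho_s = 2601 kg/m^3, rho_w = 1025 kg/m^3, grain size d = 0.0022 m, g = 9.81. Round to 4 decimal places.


theta = tau / ((rho_s - rho_w) * g * d)
rho_s - rho_w = 2601 - 1025 = 1576
Denominator = 1576 * 9.81 * 0.0022 = 34.013232
theta = 6.15 / 34.013232
theta = 0.1808

0.1808


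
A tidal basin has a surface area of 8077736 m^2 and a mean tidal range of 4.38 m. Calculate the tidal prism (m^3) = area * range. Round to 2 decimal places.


Tidal prism = Area * Tidal range
P = 8077736 * 4.38
P = 35380483.68 m^3

35380483.68


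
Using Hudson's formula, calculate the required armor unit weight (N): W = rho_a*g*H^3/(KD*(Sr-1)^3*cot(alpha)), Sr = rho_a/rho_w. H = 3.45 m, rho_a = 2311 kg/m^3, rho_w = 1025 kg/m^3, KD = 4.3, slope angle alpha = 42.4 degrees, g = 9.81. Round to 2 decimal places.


Sr = rho_a / rho_w = 2311 / 1025 = 2.254634
(Sr - 1) = 1.254634
(Sr - 1)^3 = 1.974928
cot(42.4) = 1 / tan(42.4) = 1 / 0.913125 = 1.095140
Numerator = 2311 * 9.81 * 3.45^3 = 930949.7466
Denominator = 4.3 * 1.974928 * 1.095140 = 9.300136
W = 930949.7466 / 9.300136
W = 100100.66 N

100100.66


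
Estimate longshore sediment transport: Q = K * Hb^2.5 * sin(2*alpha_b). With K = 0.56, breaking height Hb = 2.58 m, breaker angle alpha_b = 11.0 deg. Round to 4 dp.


Q = K * Hb^2.5 * sin(2 * alpha_b)
Hb^2.5 = 2.58^2.5 = 10.691762
sin(2 * 11.0) = sin(22.0) = 0.374607
Q = 0.56 * 10.691762 * 0.374607
Q = 2.2429 m^3/s

2.2429


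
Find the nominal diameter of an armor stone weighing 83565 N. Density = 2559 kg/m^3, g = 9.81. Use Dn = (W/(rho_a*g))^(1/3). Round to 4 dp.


V = W / (rho_a * g)
V = 83565 / (2559 * 9.81)
V = 83565 / 25103.79
V = 3.328780 m^3
Dn = V^(1/3) = 3.328780^(1/3)
Dn = 1.4931 m

1.4931


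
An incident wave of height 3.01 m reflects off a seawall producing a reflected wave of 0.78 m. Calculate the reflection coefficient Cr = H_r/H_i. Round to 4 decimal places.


Cr = H_r / H_i
Cr = 0.78 / 3.01
Cr = 0.2591

0.2591


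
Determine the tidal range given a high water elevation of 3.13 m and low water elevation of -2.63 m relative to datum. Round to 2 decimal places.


Tidal range = High water - Low water
Tidal range = 3.13 - (-2.63)
Tidal range = 5.76 m

5.76


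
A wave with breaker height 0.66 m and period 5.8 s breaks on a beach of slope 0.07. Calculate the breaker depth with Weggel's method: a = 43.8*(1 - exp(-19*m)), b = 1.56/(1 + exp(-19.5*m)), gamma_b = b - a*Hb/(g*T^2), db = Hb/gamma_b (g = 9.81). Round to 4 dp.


a = 43.8 * (1 - exp(-19 * m))
exp(-19 * 0.07) = exp(-1.3300) = 0.264477
a = 43.8 * (1 - 0.264477) = 32.215896
b = 1.56 / (1 + exp(-19.5 * m))
exp(-19.5 * 0.07) = exp(-1.3650) = 0.255381
b = 1.56 / (1 + 0.255381) = 1.242651
Hb / (g * T^2) = 0.66 / (9.81 * 5.8^2) = 0.66 / 330.0084 = 0.00199995
gamma_b = b - a * Hb/(g*T^2) = 1.242651 - 32.215896 * 0.00199995 = 1.178221
db = Hb / gamma_b = 0.66 / 1.178221
db = 0.5602 m

0.5602


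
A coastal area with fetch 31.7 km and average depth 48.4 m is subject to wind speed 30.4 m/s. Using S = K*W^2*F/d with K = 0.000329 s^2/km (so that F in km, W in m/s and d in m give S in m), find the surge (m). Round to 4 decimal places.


S = K * W^2 * F / d
W^2 = 30.4^2 = 924.16
S = 0.000329 * 924.16 * 31.7 / 48.4
Numerator = 0.000329 * 924.16 * 31.7 = 9.638342
S = 9.638342 / 48.4 = 0.1991 m

0.1991


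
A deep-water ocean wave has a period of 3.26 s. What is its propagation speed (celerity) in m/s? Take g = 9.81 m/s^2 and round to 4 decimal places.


We use the deep-water celerity formula:
C = g * T / (2 * pi)
C = 9.81 * 3.26 / (2 * 3.14159...)
C = 31.980600 / 6.283185
C = 5.0899 m/s

5.0899


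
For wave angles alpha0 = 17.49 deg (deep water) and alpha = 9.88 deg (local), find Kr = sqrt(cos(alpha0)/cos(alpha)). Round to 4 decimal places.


Kr = sqrt(cos(alpha0) / cos(alpha))
cos(17.49) = 0.953769
cos(9.88) = 0.985169
Kr = sqrt(0.953769 / 0.985169)
Kr = sqrt(0.968127)
Kr = 0.9839

0.9839


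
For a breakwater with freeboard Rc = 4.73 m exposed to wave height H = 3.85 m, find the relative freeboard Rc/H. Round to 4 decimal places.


Relative freeboard = Rc / H
= 4.73 / 3.85
= 1.2286

1.2286


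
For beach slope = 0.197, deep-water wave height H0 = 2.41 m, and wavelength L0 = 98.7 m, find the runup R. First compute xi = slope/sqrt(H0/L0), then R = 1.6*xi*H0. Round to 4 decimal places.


xi = slope / sqrt(H0/L0)
H0/L0 = 2.41/98.7 = 0.024417
sqrt(0.024417) = 0.156261
xi = 0.197 / 0.156261 = 1.260713
R = 1.6 * xi * H0 = 1.6 * 1.260713 * 2.41
R = 4.8613 m

4.8613


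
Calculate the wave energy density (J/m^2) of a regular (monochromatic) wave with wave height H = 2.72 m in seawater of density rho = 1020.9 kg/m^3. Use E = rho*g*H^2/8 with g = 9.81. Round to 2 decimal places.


E = (1/8) * rho * g * H^2
E = (1/8) * 1020.9 * 9.81 * 2.72^2
E = 0.125 * 1020.9 * 9.81 * 7.3984
E = 9261.90 J/m^2

9261.90


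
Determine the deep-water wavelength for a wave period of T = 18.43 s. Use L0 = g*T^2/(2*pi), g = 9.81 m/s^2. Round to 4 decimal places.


L0 = g * T^2 / (2 * pi)
L0 = 9.81 * 18.43^2 / (2 * pi)
L0 = 9.81 * 339.6649 / 6.28319
L0 = 3332.1127 / 6.28319
L0 = 530.3222 m

530.3222


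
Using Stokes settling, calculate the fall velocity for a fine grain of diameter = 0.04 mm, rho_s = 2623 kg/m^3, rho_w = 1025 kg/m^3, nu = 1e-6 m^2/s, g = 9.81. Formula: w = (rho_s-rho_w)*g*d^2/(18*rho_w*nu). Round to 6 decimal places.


w = (rho_s - rho_w) * g * d^2 / (18 * rho_w * nu)
d = 0.04 mm = 0.000040 m
rho_s - rho_w = 2623 - 1025 = 1598
Numerator = 1598 * 9.81 * (0.000040)^2 = 0.000025082208
Denominator = 18 * 1025 * 1e-6 = 0.018450
w = 0.001359 m/s

0.001359


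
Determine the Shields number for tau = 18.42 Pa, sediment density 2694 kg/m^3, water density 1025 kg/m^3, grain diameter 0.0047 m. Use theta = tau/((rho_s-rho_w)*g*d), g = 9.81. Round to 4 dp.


theta = tau / ((rho_s - rho_w) * g * d)
rho_s - rho_w = 2694 - 1025 = 1669
Denominator = 1669 * 9.81 * 0.0047 = 76.952583
theta = 18.42 / 76.952583
theta = 0.2394

0.2394


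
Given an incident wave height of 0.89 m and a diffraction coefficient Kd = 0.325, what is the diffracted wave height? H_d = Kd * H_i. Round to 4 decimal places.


H_d = Kd * H_i
H_d = 0.325 * 0.89
H_d = 0.2893 m

0.2893


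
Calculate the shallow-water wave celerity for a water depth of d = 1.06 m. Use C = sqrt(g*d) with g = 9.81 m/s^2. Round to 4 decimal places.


Using the shallow-water approximation:
C = sqrt(g * d) = sqrt(9.81 * 1.06)
C = sqrt(10.3986)
C = 3.2247 m/s

3.2247


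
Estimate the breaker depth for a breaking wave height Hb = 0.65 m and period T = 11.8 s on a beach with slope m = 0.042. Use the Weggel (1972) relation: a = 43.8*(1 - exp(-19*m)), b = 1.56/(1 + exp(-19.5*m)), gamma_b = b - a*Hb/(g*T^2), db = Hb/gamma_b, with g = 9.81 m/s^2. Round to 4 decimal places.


a = 43.8 * (1 - exp(-19 * m))
exp(-19 * 0.042) = exp(-0.7980) = 0.450229
a = 43.8 * (1 - 0.450229) = 24.079991
b = 1.56 / (1 + exp(-19.5 * m))
exp(-19.5 * 0.042) = exp(-0.8190) = 0.440872
b = 1.56 / (1 + 0.440872) = 1.082677
Hb / (g * T^2) = 0.65 / (9.81 * 11.8^2) = 0.65 / 1365.9444 = 0.00047586
gamma_b = b - a * Hb/(g*T^2) = 1.082677 - 24.079991 * 0.00047586 = 1.071219
db = Hb / gamma_b = 0.65 / 1.071219
db = 0.6068 m

0.6068


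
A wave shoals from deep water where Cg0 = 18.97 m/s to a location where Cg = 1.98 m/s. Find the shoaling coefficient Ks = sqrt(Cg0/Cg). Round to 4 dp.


Ks = sqrt(Cg0 / Cg)
Ks = sqrt(18.97 / 1.98)
Ks = sqrt(9.5808)
Ks = 3.0953

3.0953


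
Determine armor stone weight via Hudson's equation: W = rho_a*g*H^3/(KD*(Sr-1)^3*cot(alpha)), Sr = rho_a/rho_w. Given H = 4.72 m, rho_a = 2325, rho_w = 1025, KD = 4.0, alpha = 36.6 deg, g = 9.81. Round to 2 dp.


Sr = rho_a / rho_w = 2325 / 1025 = 2.268293
(Sr - 1) = 1.268293
(Sr - 1)^3 = 2.040133
cot(36.6) = 1 / tan(36.6) = 1 / 0.742666 = 1.346501
Numerator = 2325 * 9.81 * 4.72^3 = 2398379.8153
Denominator = 4.0 * 2.040133 * 1.346501 = 10.988165
W = 2398379.8153 / 10.988165
W = 218269.36 N

218269.36


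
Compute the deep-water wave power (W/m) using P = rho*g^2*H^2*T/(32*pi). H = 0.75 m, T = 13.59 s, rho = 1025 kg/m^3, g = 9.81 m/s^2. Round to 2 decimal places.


P = rho * g^2 * H^2 * T / (32 * pi)
P = 1025 * 9.81^2 * 0.75^2 * 13.59 / (32 * pi)
P = 1025 * 96.2361 * 0.5625 * 13.59 / 100.53096
P = 7500.74 W/m

7500.74


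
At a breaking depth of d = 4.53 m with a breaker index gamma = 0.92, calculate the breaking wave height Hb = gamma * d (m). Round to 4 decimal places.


Hb = gamma * d
Hb = 0.92 * 4.53
Hb = 4.1676 m

4.1676


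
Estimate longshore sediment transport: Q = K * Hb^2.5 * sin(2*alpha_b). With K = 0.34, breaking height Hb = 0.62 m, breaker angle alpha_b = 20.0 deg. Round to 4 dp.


Q = K * Hb^2.5 * sin(2 * alpha_b)
Hb^2.5 = 0.62^2.5 = 0.302677
sin(2 * 20.0) = sin(40.0) = 0.642788
Q = 0.34 * 0.302677 * 0.642788
Q = 0.0661 m^3/s

0.0661


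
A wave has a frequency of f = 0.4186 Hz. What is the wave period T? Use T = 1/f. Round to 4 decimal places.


T = 1 / f
T = 1 / 0.4186
T = 2.3889 s

2.3889


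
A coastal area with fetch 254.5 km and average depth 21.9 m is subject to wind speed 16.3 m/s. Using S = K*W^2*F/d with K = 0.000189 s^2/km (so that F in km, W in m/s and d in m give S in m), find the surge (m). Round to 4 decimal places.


S = K * W^2 * F / d
W^2 = 16.3^2 = 265.69
S = 0.000189 * 265.69 * 254.5 / 21.9
Numerator = 0.000189 * 265.69 * 254.5 = 12.779822
S = 12.779822 / 21.9 = 0.5836 m

0.5836


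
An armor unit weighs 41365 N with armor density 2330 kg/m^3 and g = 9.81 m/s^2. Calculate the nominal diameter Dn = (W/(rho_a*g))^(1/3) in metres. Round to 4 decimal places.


V = W / (rho_a * g)
V = 41365 / (2330 * 9.81)
V = 41365 / 22857.30
V = 1.809706 m^3
Dn = V^(1/3) = 1.809706^(1/3)
Dn = 1.2186 m

1.2186


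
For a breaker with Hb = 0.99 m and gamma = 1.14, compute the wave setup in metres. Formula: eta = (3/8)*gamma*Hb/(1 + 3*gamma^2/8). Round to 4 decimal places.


eta = (3/8) * gamma * Hb / (1 + 3*gamma^2/8)
Numerator = (3/8) * 1.14 * 0.99 = 0.423225
Denominator = 1 + 3*1.14^2/8 = 1 + 0.487350 = 1.487350
eta = 0.423225 / 1.487350
eta = 0.2845 m

0.2845


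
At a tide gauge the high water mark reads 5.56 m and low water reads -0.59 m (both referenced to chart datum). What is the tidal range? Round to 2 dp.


Tidal range = High water - Low water
Tidal range = 5.56 - (-0.59)
Tidal range = 6.15 m

6.15


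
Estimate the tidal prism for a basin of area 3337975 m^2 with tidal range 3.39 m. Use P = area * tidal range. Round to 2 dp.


Tidal prism = Area * Tidal range
P = 3337975 * 3.39
P = 11315735.25 m^3

11315735.25


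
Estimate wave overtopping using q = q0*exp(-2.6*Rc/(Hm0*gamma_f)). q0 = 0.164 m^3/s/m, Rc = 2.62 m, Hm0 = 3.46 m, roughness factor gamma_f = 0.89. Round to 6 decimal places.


q = q0 * exp(-2.6 * Rc / (Hm0 * gamma_f))
Exponent = -2.6 * 2.62 / (3.46 * 0.89)
= -2.6 * 2.62 / 3.0794
= -2.212119
exp(-2.212119) = 0.109468
q = 0.164 * 0.109468
q = 0.017953 m^3/s/m

0.017953


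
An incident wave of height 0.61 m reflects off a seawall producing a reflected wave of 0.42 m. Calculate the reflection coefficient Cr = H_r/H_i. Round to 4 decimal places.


Cr = H_r / H_i
Cr = 0.42 / 0.61
Cr = 0.6885

0.6885


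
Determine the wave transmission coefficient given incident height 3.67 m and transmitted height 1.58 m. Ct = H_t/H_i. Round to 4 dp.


Ct = H_t / H_i
Ct = 1.58 / 3.67
Ct = 0.4305

0.4305


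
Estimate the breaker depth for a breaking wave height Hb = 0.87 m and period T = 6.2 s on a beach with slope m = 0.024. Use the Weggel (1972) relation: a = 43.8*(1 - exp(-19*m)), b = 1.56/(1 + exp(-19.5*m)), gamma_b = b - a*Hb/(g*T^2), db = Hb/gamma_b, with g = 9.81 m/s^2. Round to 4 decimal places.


a = 43.8 * (1 - exp(-19 * m))
exp(-19 * 0.024) = exp(-0.4560) = 0.633814
a = 43.8 * (1 - 0.633814) = 16.038954
b = 1.56 / (1 + exp(-19.5 * m))
exp(-19.5 * 0.024) = exp(-0.4680) = 0.626254
b = 1.56 / (1 + 0.626254) = 0.959260
Hb / (g * T^2) = 0.87 / (9.81 * 6.2^2) = 0.87 / 377.0964 = 0.00230710
gamma_b = b - a * Hb/(g*T^2) = 0.959260 - 16.038954 * 0.00230710 = 0.922257
db = Hb / gamma_b = 0.87 / 0.922257
db = 0.9433 m

0.9433


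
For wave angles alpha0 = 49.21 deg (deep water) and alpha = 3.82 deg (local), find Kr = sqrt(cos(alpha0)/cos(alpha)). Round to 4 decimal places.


Kr = sqrt(cos(alpha0) / cos(alpha))
cos(49.21) = 0.653288
cos(3.82) = 0.997778
Kr = sqrt(0.653288 / 0.997778)
Kr = sqrt(0.654743)
Kr = 0.8092

0.8092


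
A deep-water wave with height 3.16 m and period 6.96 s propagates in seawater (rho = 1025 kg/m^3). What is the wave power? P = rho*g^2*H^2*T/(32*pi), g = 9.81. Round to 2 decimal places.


P = rho * g^2 * H^2 * T / (32 * pi)
P = 1025 * 9.81^2 * 3.16^2 * 6.96 / (32 * pi)
P = 1025 * 96.2361 * 9.9856 * 6.96 / 100.53096
P = 68193.89 W/m

68193.89


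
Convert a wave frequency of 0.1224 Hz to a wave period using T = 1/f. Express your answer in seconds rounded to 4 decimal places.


T = 1 / f
T = 1 / 0.1224
T = 8.1699 s

8.1699


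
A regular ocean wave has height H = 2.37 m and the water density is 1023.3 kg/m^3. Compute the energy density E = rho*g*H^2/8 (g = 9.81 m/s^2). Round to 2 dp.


E = (1/8) * rho * g * H^2
E = (1/8) * 1023.3 * 9.81 * 2.37^2
E = 0.125 * 1023.3 * 9.81 * 5.6169
E = 7048.21 J/m^2

7048.21


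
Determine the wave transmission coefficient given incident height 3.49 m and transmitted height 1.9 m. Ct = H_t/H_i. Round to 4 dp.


Ct = H_t / H_i
Ct = 1.9 / 3.49
Ct = 0.5444

0.5444


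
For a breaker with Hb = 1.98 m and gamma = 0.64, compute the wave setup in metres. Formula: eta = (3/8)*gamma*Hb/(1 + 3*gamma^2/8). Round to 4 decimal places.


eta = (3/8) * gamma * Hb / (1 + 3*gamma^2/8)
Numerator = (3/8) * 0.64 * 1.98 = 0.475200
Denominator = 1 + 3*0.64^2/8 = 1 + 0.153600 = 1.153600
eta = 0.475200 / 1.153600
eta = 0.4119 m

0.4119


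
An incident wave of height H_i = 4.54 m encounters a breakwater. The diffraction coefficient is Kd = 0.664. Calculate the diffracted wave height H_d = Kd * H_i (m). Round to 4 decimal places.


H_d = Kd * H_i
H_d = 0.664 * 4.54
H_d = 3.0146 m

3.0146


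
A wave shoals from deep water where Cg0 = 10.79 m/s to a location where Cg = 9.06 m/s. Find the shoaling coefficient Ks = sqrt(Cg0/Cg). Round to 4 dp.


Ks = sqrt(Cg0 / Cg)
Ks = sqrt(10.79 / 9.06)
Ks = sqrt(1.1909)
Ks = 1.0913

1.0913


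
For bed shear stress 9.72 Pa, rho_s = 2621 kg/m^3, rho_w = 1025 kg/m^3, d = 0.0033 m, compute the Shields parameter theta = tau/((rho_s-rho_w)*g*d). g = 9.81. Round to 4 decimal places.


theta = tau / ((rho_s - rho_w) * g * d)
rho_s - rho_w = 2621 - 1025 = 1596
Denominator = 1596 * 9.81 * 0.0033 = 51.667308
theta = 9.72 / 51.667308
theta = 0.1881

0.1881


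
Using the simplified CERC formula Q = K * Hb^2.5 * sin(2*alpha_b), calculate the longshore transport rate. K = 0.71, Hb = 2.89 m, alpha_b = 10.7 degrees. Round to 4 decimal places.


Q = K * Hb^2.5 * sin(2 * alpha_b)
Hb^2.5 = 2.89^2.5 = 14.198570
sin(2 * 10.7) = sin(21.4) = 0.364877
Q = 0.71 * 14.198570 * 0.364877
Q = 3.6783 m^3/s

3.6783


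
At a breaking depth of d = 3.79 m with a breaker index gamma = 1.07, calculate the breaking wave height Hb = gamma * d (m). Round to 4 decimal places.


Hb = gamma * d
Hb = 1.07 * 3.79
Hb = 4.0553 m

4.0553


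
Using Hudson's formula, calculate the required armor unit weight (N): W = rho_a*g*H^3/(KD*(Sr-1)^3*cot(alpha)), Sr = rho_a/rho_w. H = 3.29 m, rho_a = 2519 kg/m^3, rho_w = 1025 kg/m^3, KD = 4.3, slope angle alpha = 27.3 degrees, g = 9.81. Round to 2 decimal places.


Sr = rho_a / rho_w = 2519 / 1025 = 2.457561
(Sr - 1) = 1.457561
(Sr - 1)^3 = 3.096565
cot(27.3) = 1 / tan(27.3) = 1 / 0.516138 = 1.937465
Numerator = 2519 * 9.81 * 3.29^3 = 880004.4509
Denominator = 4.3 * 3.096565 * 1.937465 = 25.797784
W = 880004.4509 / 25.797784
W = 34111.63 N

34111.63


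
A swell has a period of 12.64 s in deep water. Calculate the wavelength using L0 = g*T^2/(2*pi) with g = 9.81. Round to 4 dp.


L0 = g * T^2 / (2 * pi)
L0 = 9.81 * 12.64^2 / (2 * pi)
L0 = 9.81 * 159.7696 / 6.28319
L0 = 1567.3398 / 6.28319
L0 = 249.4499 m

249.4499


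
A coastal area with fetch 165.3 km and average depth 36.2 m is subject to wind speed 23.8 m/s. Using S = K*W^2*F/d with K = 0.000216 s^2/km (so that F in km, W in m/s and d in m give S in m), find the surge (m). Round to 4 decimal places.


S = K * W^2 * F / d
W^2 = 23.8^2 = 566.44
S = 0.000216 * 566.44 * 165.3 / 36.2
Numerator = 0.000216 * 566.44 * 165.3 = 20.224627
S = 20.224627 / 36.2 = 0.5587 m

0.5587


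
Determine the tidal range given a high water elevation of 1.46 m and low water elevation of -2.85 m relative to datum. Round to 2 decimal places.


Tidal range = High water - Low water
Tidal range = 1.46 - (-2.85)
Tidal range = 4.31 m

4.31


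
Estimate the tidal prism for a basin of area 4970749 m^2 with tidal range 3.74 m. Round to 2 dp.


Tidal prism = Area * Tidal range
P = 4970749 * 3.74
P = 18590601.26 m^3

18590601.26


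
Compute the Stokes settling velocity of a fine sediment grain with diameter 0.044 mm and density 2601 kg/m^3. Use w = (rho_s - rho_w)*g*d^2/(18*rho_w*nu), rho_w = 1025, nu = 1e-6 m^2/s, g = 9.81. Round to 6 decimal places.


w = (rho_s - rho_w) * g * d^2 / (18 * rho_w * nu)
d = 0.044 mm = 0.000044 m
rho_s - rho_w = 2601 - 1025 = 1576
Numerator = 1576 * 9.81 * (0.000044)^2 = 0.000029931644
Denominator = 18 * 1025 * 1e-6 = 0.018450
w = 0.001622 m/s

0.001622


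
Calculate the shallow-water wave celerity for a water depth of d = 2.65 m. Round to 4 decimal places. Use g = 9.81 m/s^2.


Using the shallow-water approximation:
C = sqrt(g * d) = sqrt(9.81 * 2.65)
C = sqrt(25.9965)
C = 5.0987 m/s

5.0987


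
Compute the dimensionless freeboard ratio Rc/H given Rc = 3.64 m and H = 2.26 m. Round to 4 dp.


Relative freeboard = Rc / H
= 3.64 / 2.26
= 1.6106

1.6106


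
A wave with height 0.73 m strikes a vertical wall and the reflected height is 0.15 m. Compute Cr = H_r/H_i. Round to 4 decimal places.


Cr = H_r / H_i
Cr = 0.15 / 0.73
Cr = 0.2055

0.2055


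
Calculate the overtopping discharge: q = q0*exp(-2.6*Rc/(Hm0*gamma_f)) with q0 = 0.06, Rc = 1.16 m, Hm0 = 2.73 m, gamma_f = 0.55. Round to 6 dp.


q = q0 * exp(-2.6 * Rc / (Hm0 * gamma_f))
Exponent = -2.6 * 1.16 / (2.73 * 0.55)
= -2.6 * 1.16 / 1.5015
= -2.008658
exp(-2.008658) = 0.134169
q = 0.06 * 0.134169
q = 0.008050 m^3/s/m

0.008050


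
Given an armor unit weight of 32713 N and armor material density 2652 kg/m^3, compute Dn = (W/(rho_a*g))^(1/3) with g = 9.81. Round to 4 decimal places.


V = W / (rho_a * g)
V = 32713 / (2652 * 9.81)
V = 32713 / 26016.12
V = 1.257413 m^3
Dn = V^(1/3) = 1.257413^(1/3)
Dn = 1.0793 m

1.0793


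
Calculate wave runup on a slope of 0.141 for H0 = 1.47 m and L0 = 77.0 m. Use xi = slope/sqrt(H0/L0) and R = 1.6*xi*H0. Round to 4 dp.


xi = slope / sqrt(H0/L0)
H0/L0 = 1.47/77.0 = 0.019091
sqrt(0.019091) = 0.138170
xi = 0.141 / 0.138170 = 1.020483
R = 1.6 * xi * H0 = 1.6 * 1.020483 * 1.47
R = 2.4002 m

2.4002


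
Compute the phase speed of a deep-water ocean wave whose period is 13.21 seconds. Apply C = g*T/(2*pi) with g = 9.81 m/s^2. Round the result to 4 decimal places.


We use the deep-water celerity formula:
C = g * T / (2 * pi)
C = 9.81 * 13.21 / (2 * 3.14159...)
C = 129.590100 / 6.283185
C = 20.6249 m/s

20.6249


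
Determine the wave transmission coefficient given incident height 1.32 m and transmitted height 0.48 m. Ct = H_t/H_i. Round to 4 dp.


Ct = H_t / H_i
Ct = 0.48 / 1.32
Ct = 0.3636

0.3636


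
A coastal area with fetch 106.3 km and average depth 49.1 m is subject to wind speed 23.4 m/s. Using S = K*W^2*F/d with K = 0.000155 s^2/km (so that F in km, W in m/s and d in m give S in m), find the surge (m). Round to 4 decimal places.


S = K * W^2 * F / d
W^2 = 23.4^2 = 547.56
S = 0.000155 * 547.56 * 106.3 / 49.1
Numerator = 0.000155 * 547.56 * 106.3 = 9.021872
S = 9.021872 / 49.1 = 0.1837 m

0.1837


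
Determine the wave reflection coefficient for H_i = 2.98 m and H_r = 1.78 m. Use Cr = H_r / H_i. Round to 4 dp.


Cr = H_r / H_i
Cr = 1.78 / 2.98
Cr = 0.5973

0.5973


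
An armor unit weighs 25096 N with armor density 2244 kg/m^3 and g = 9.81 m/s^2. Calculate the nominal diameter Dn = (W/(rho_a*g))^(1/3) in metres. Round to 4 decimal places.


V = W / (rho_a * g)
V = 25096 / (2244 * 9.81)
V = 25096 / 22013.64
V = 1.140020 m^3
Dn = V^(1/3) = 1.140020^(1/3)
Dn = 1.0447 m

1.0447


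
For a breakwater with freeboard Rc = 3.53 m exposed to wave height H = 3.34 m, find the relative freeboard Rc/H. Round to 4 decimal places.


Relative freeboard = Rc / H
= 3.53 / 3.34
= 1.0569

1.0569


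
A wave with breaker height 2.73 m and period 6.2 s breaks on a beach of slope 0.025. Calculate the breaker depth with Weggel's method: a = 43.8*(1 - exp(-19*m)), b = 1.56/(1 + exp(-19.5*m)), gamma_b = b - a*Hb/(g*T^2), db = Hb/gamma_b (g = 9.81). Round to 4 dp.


a = 43.8 * (1 - exp(-19 * m))
exp(-19 * 0.025) = exp(-0.4750) = 0.621885
a = 43.8 * (1 - 0.621885) = 16.561435
b = 1.56 / (1 + exp(-19.5 * m))
exp(-19.5 * 0.025) = exp(-0.4875) = 0.614160
b = 1.56 / (1 + 0.614160) = 0.966447
Hb / (g * T^2) = 2.73 / (9.81 * 6.2^2) = 2.73 / 377.0964 = 0.00723953
gamma_b = b - a * Hb/(g*T^2) = 0.966447 - 16.561435 * 0.00723953 = 0.846550
db = Hb / gamma_b = 2.73 / 0.846550
db = 3.2249 m

3.2249


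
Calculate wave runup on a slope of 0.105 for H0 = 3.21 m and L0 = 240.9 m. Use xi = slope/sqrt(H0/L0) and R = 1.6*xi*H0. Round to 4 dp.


xi = slope / sqrt(H0/L0)
H0/L0 = 3.21/240.9 = 0.013325
sqrt(0.013325) = 0.115434
xi = 0.105 / 0.115434 = 0.909610
R = 1.6 * xi * H0 = 1.6 * 0.909610 * 3.21
R = 4.6718 m

4.6718


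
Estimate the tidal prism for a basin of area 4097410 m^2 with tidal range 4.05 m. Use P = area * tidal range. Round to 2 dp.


Tidal prism = Area * Tidal range
P = 4097410 * 4.05
P = 16594510.50 m^3

16594510.50


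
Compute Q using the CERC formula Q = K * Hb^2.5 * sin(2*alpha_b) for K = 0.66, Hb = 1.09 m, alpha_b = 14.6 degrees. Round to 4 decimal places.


Q = K * Hb^2.5 * sin(2 * alpha_b)
Hb^2.5 = 1.09^2.5 = 1.240413
sin(2 * 14.6) = sin(29.2) = 0.487860
Q = 0.66 * 1.240413 * 0.487860
Q = 0.3994 m^3/s

0.3994


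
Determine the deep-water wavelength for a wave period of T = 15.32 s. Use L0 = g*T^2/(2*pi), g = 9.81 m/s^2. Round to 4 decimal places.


L0 = g * T^2 / (2 * pi)
L0 = 9.81 * 15.32^2 / (2 * pi)
L0 = 9.81 * 234.7024 / 6.28319
L0 = 2302.4305 / 6.28319
L0 = 366.4432 m

366.4432


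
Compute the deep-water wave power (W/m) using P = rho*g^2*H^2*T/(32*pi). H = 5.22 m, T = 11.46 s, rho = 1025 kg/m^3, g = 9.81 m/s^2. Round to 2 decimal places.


P = rho * g^2 * H^2 * T / (32 * pi)
P = 1025 * 9.81^2 * 5.22^2 * 11.46 / (32 * pi)
P = 1025 * 96.2361 * 27.2484 * 11.46 / 100.53096
P = 306399.22 W/m

306399.22


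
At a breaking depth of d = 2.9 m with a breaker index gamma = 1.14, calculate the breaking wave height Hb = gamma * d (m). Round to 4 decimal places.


Hb = gamma * d
Hb = 1.14 * 2.9
Hb = 3.3060 m

3.3060


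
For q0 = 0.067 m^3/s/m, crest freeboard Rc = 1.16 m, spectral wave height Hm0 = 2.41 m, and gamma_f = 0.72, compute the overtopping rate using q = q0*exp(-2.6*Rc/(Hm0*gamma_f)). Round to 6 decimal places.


q = q0 * exp(-2.6 * Rc / (Hm0 * gamma_f))
Exponent = -2.6 * 1.16 / (2.41 * 0.72)
= -2.6 * 1.16 / 1.7352
= -1.738128
exp(-1.738128) = 0.175849
q = 0.067 * 0.175849
q = 0.011782 m^3/s/m

0.011782


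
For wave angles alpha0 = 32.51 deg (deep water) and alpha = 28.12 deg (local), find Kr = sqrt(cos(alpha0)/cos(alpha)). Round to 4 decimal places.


Kr = sqrt(cos(alpha0) / cos(alpha))
cos(32.51) = 0.843298
cos(28.12) = 0.881962
Kr = sqrt(0.843298 / 0.881962)
Kr = sqrt(0.956161)
Kr = 0.9778

0.9778


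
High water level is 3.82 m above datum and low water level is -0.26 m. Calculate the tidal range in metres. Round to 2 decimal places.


Tidal range = High water - Low water
Tidal range = 3.82 - (-0.26)
Tidal range = 4.08 m

4.08


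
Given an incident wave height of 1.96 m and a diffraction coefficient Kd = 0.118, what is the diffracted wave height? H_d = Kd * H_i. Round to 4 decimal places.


H_d = Kd * H_i
H_d = 0.118 * 1.96
H_d = 0.2313 m

0.2313


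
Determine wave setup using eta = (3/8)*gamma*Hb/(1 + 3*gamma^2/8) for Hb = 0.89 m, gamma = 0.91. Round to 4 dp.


eta = (3/8) * gamma * Hb / (1 + 3*gamma^2/8)
Numerator = (3/8) * 0.91 * 0.89 = 0.303712
Denominator = 1 + 3*0.91^2/8 = 1 + 0.310538 = 1.310538
eta = 0.303712 / 1.310538
eta = 0.2317 m

0.2317


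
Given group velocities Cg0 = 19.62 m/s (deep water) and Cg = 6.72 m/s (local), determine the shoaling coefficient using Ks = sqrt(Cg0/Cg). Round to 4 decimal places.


Ks = sqrt(Cg0 / Cg)
Ks = sqrt(19.62 / 6.72)
Ks = sqrt(2.9196)
Ks = 1.7087

1.7087


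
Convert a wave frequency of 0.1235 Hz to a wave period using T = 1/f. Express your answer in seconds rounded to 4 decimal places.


T = 1 / f
T = 1 / 0.1235
T = 8.0972 s

8.0972


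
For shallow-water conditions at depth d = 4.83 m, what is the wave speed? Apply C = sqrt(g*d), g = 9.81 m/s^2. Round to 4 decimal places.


Using the shallow-water approximation:
C = sqrt(g * d) = sqrt(9.81 * 4.83)
C = sqrt(47.3823)
C = 6.8835 m/s

6.8835


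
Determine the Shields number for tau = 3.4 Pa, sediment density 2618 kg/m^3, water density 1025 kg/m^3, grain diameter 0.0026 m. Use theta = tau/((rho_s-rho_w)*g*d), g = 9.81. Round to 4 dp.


theta = tau / ((rho_s - rho_w) * g * d)
rho_s - rho_w = 2618 - 1025 = 1593
Denominator = 1593 * 9.81 * 0.0026 = 40.631058
theta = 3.4 / 40.631058
theta = 0.0837

0.0837


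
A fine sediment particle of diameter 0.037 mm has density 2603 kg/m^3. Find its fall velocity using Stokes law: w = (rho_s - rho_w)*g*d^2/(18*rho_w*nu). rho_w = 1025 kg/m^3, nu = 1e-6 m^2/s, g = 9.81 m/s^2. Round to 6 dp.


w = (rho_s - rho_w) * g * d^2 / (18 * rho_w * nu)
d = 0.037 mm = 0.000037 m
rho_s - rho_w = 2603 - 1025 = 1578
Numerator = 1578 * 9.81 * (0.000037)^2 = 0.000021192366
Denominator = 18 * 1025 * 1e-6 = 0.018450
w = 0.001149 m/s

0.001149


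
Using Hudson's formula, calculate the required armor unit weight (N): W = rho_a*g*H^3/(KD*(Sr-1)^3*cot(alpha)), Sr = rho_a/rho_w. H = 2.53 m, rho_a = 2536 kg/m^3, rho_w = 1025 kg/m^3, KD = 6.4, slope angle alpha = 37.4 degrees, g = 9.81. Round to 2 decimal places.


Sr = rho_a / rho_w = 2536 / 1025 = 2.474146
(Sr - 1) = 1.474146
(Sr - 1)^3 = 3.203478
cot(37.4) = 1 / tan(37.4) = 1 / 0.764558 = 1.307946
Numerator = 2536 * 9.81 * 2.53^3 = 402883.8143
Denominator = 6.4 * 3.203478 * 1.307946 = 26.815845
W = 402883.8143 / 26.815845
W = 15024.10 N

15024.10


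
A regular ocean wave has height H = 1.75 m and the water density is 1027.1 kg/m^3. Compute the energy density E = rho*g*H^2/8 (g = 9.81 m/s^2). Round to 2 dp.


E = (1/8) * rho * g * H^2
E = (1/8) * 1027.1 * 9.81 * 1.75^2
E = 0.125 * 1027.1 * 9.81 * 3.0625
E = 3857.16 J/m^2

3857.16


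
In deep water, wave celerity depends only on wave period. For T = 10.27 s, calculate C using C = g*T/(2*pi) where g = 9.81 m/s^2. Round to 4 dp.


We use the deep-water celerity formula:
C = g * T / (2 * pi)
C = 9.81 * 10.27 / (2 * 3.14159...)
C = 100.748700 / 6.283185
C = 16.0347 m/s

16.0347


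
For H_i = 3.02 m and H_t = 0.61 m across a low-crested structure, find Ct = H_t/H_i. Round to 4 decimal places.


Ct = H_t / H_i
Ct = 0.61 / 3.02
Ct = 0.2020

0.2020


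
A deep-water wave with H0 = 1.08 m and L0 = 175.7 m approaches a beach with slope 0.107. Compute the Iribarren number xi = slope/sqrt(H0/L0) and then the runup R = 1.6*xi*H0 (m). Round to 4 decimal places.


xi = slope / sqrt(H0/L0)
H0/L0 = 1.08/175.7 = 0.006147
sqrt(0.006147) = 0.078402
xi = 0.107 / 0.078402 = 1.364765
R = 1.6 * xi * H0 = 1.6 * 1.364765 * 1.08
R = 2.3583 m

2.3583


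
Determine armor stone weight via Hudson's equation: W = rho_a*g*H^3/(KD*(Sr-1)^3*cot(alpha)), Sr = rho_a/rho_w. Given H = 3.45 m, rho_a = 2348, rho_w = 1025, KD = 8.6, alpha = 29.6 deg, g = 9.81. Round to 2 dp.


Sr = rho_a / rho_w = 2348 / 1025 = 2.290732
(Sr - 1) = 1.290732
(Sr - 1)^3 = 2.150344
cot(29.6) = 1 / tan(29.6) = 1 / 0.568079 = 1.760318
Numerator = 2348 * 9.81 * 3.45^3 = 945854.6106
Denominator = 8.6 * 2.150344 * 1.760318 = 32.553494
W = 945854.6106 / 32.553494
W = 29055.39 N

29055.39


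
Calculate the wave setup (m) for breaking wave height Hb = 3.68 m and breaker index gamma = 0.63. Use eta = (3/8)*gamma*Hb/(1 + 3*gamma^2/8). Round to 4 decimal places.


eta = (3/8) * gamma * Hb / (1 + 3*gamma^2/8)
Numerator = (3/8) * 0.63 * 3.68 = 0.869400
Denominator = 1 + 3*0.63^2/8 = 1 + 0.148838 = 1.148838
eta = 0.869400 / 1.148838
eta = 0.7568 m

0.7568


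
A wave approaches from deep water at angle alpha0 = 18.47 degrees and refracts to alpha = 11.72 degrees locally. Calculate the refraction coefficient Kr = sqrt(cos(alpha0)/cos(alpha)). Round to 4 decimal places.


Kr = sqrt(cos(alpha0) / cos(alpha))
cos(18.47) = 0.948490
cos(11.72) = 0.979152
Kr = sqrt(0.948490 / 0.979152)
Kr = sqrt(0.968685)
Kr = 0.9842

0.9842


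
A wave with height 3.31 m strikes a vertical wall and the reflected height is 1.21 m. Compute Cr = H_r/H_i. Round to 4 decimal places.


Cr = H_r / H_i
Cr = 1.21 / 3.31
Cr = 0.3656

0.3656


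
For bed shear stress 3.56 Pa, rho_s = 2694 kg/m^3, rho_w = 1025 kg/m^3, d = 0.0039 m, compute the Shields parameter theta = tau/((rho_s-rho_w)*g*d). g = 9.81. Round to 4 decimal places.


theta = tau / ((rho_s - rho_w) * g * d)
rho_s - rho_w = 2694 - 1025 = 1669
Denominator = 1669 * 9.81 * 0.0039 = 63.854271
theta = 3.56 / 63.854271
theta = 0.0558

0.0558


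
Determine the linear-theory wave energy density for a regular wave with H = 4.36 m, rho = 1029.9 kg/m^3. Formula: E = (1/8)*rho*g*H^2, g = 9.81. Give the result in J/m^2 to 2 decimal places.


E = (1/8) * rho * g * H^2
E = (1/8) * 1029.9 * 9.81 * 4.36^2
E = 0.125 * 1029.9 * 9.81 * 19.0096
E = 24007.51 J/m^2

24007.51


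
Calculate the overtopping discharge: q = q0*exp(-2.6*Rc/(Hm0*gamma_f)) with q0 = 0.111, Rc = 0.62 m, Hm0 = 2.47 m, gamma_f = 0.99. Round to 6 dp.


q = q0 * exp(-2.6 * Rc / (Hm0 * gamma_f))
Exponent = -2.6 * 0.62 / (2.47 * 0.99)
= -2.6 * 0.62 / 2.4453
= -0.659224
exp(-0.659224) = 0.517253
q = 0.111 * 0.517253
q = 0.057415 m^3/s/m

0.057415


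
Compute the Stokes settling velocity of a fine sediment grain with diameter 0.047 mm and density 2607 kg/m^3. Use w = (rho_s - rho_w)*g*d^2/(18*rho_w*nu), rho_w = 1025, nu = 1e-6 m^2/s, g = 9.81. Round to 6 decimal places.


w = (rho_s - rho_w) * g * d^2 / (18 * rho_w * nu)
d = 0.047 mm = 0.000047 m
rho_s - rho_w = 2607 - 1025 = 1582
Numerator = 1582 * 9.81 * (0.000047)^2 = 0.000034282399
Denominator = 18 * 1025 * 1e-6 = 0.018450
w = 0.001858 m/s

0.001858


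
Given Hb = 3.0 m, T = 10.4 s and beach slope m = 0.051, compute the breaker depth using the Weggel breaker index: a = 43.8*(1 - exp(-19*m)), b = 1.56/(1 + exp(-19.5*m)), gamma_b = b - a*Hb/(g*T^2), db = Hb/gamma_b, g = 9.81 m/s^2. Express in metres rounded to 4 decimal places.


a = 43.8 * (1 - exp(-19 * m))
exp(-19 * 0.051) = exp(-0.9690) = 0.379462
a = 43.8 * (1 - 0.379462) = 27.179551
b = 1.56 / (1 + exp(-19.5 * m))
exp(-19.5 * 0.051) = exp(-0.9945) = 0.369908
b = 1.56 / (1 + 0.369908) = 1.138762
Hb / (g * T^2) = 3.0 / (9.81 * 10.4^2) = 3.0 / 1061.0496 = 0.00282739
gamma_b = b - a * Hb/(g*T^2) = 1.138762 - 27.179551 * 0.00282739 = 1.061915
db = Hb / gamma_b = 3.0 / 1.061915
db = 2.8251 m

2.8251


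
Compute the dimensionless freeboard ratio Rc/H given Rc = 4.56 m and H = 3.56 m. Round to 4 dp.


Relative freeboard = Rc / H
= 4.56 / 3.56
= 1.2809

1.2809


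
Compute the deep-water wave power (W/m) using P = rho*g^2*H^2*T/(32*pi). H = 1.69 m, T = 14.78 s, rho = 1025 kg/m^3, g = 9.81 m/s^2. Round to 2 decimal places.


P = rho * g^2 * H^2 * T / (32 * pi)
P = 1025 * 9.81^2 * 1.69^2 * 14.78 / (32 * pi)
P = 1025 * 96.2361 * 2.8561 * 14.78 / 100.53096
P = 41419.98 W/m

41419.98


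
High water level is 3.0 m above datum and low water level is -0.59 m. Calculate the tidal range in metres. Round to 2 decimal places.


Tidal range = High water - Low water
Tidal range = 3.0 - (-0.59)
Tidal range = 3.59 m

3.59


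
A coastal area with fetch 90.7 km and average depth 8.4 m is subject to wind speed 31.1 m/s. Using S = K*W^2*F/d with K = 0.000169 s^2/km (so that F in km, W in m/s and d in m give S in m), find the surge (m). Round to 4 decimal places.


S = K * W^2 * F / d
W^2 = 31.1^2 = 967.21
S = 0.000169 * 967.21 * 90.7 / 8.4
Numerator = 0.000169 * 967.21 * 90.7 = 14.825685
S = 14.825685 / 8.4 = 1.7650 m

1.7650


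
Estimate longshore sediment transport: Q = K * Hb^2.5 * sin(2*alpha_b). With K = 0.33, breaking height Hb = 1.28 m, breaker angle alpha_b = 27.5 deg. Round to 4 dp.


Q = K * Hb^2.5 * sin(2 * alpha_b)
Hb^2.5 = 1.28^2.5 = 1.853638
sin(2 * 27.5) = sin(55.0) = 0.819152
Q = 0.33 * 1.853638 * 0.819152
Q = 0.5011 m^3/s

0.5011


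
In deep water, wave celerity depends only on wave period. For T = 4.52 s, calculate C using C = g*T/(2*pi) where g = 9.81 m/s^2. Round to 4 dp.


We use the deep-water celerity formula:
C = g * T / (2 * pi)
C = 9.81 * 4.52 / (2 * 3.14159...)
C = 44.341200 / 6.283185
C = 7.0571 m/s

7.0571


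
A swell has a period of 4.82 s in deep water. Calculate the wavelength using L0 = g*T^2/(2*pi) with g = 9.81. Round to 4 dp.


L0 = g * T^2 / (2 * pi)
L0 = 9.81 * 4.82^2 / (2 * pi)
L0 = 9.81 * 23.2324 / 6.28319
L0 = 227.9098 / 6.28319
L0 = 36.2730 m

36.2730


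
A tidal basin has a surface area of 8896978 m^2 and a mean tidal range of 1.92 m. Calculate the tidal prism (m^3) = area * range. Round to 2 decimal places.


Tidal prism = Area * Tidal range
P = 8896978 * 1.92
P = 17082197.76 m^3

17082197.76


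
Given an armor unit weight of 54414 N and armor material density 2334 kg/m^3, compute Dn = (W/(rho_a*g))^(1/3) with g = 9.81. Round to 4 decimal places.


V = W / (rho_a * g)
V = 54414 / (2334 * 9.81)
V = 54414 / 22896.54
V = 2.376516 m^3
Dn = V^(1/3) = 2.376516^(1/3)
Dn = 1.3345 m

1.3345


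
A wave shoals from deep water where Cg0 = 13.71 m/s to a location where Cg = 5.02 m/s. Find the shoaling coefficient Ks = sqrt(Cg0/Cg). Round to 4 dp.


Ks = sqrt(Cg0 / Cg)
Ks = sqrt(13.71 / 5.02)
Ks = sqrt(2.7311)
Ks = 1.6526

1.6526


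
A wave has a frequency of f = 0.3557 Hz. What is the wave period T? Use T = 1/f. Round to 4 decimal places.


T = 1 / f
T = 1 / 0.3557
T = 2.8114 s

2.8114
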